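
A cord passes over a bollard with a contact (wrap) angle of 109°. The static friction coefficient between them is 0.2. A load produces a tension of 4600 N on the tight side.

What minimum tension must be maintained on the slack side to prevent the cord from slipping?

T_min ≈ 3140 N

Capstan equation at impending slip: T_tight/T_slack = e^{μβ}.
β = 109° = 1.902 rad; e^{μβ} = e^{0.2×1.902} = 1.463.
T_slack = T_tight / e^{μβ} = 4600 / 1.463 = 3140 N.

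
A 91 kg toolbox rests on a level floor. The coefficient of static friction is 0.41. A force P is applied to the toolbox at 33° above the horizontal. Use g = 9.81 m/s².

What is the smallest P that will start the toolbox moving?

N = m g − P sin α (the pull lifts the toolbox).
At impending slip, P cos α = μ_s N = μ_s (m g − P sin α).
Solving: P (cos α + μ_s sin α) = μ_s m g → P = 0.41×893/(cos 33° + 0.41 sin 33°) = 366/1.062 = 345 N.

P ≈ 345 N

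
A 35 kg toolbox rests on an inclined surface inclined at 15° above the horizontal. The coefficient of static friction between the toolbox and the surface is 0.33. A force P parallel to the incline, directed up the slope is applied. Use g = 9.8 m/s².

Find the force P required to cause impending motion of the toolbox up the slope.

P ≈ 198 N

At impending motion up the slope, friction acts down-slope at its limit: f = μ_s N.
P is parallel to the surface, so N = m g cos θ = 331 N.
Along the incline: P = m g sin θ + μ_s N = 88.8 + 0.33×331 = 198 N.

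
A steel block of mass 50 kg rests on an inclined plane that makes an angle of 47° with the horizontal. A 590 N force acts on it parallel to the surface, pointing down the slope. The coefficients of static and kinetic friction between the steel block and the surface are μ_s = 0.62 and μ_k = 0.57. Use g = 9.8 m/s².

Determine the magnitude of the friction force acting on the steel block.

f ≈ 190 N (up the incline)

Perpendicular to the surface, N = m g cos θ = 50·9.8·cos 47° = 334.2 N.
The friction needed for equilibrium is m g sin θ + P = 358.4 + 590 = 948.4 N, measured positive up-slope.
Maximum static friction available: μ_s N = 0.62 × 334.2 = 207.2 N.
Since |948.4| > 207.2 N, static friction cannot hold it; the steel block slides down the incline and kinetic friction applies: f = μ_k N = 0.57 × 334.2 = 190 N.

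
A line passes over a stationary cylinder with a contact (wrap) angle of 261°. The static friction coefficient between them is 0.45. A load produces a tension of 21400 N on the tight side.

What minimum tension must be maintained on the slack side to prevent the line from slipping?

T_min ≈ 2760 N

Capstan equation at impending slip: T_tight/T_slack = e^{μβ}.
β = 261° = 4.555 rad; e^{μβ} = e^{0.45×4.555} = 7.767.
T_slack = T_tight / e^{μβ} = 21400 / 7.767 = 2760 N.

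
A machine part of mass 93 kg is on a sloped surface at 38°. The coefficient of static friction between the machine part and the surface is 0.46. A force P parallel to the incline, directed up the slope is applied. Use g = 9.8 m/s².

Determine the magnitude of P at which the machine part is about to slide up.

At impending motion up the slope, friction acts down-slope at its limit: f = μ_s N.
P is parallel to the surface, so N = m g cos θ = 718 N.
Along the incline: P = m g sin θ + μ_s N = 561 + 0.46×718 = 891 N.

P ≈ 891 N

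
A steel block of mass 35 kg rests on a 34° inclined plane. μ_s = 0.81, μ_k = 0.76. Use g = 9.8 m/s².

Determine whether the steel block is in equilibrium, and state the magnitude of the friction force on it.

f ≈ 192 N

N = m g cos θ = 284 N.
Down-slope weight component: m g sin θ = 192 N.
μ_s N = 230 N.
192 ≤ 230 N, so it stays put; friction = 192 N.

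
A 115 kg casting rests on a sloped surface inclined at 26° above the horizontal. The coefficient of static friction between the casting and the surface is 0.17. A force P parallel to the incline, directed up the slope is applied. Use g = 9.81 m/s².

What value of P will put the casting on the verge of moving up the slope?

At impending motion up the slope, friction acts down-slope at its limit: f = μ_s N.
P is parallel to the surface, so N = m g cos θ = 1010 N.
Along the incline: P = m g sin θ + μ_s N = 495 + 0.17×1010 = 667 N.

P ≈ 667 N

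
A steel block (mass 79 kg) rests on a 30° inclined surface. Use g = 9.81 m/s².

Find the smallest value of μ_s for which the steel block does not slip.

At the slip threshold m g sin θ = μ_s m g cos θ, so μ_s,min = tan θ.
μ_s,min = tan 30° = 0.577.

μ_s,min ≈ 0.577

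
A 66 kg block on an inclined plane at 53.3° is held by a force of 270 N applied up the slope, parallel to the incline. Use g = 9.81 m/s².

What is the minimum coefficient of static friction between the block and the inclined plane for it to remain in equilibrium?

N = m g cos θ = 386.9 N.
Friction must make up the shortfall along the incline: f = m g sin θ − P = 519.1 − 270 = 249.1 N.
At the threshold f = μ_s N, so μ_s,min = 249.1/386.9 = 0.644.

μ_s,min ≈ 0.644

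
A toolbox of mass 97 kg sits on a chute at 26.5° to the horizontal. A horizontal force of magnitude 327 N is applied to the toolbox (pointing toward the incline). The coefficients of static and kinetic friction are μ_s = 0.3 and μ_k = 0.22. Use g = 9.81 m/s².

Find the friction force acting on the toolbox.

Resolve perpendicular to the incline: N = m g cos θ + P sin θ = 97×9.81×cos 26.5° + 327×sin 26.5° = 997.5 N.
Along the incline, the net driving force (taking up-slope positive) is P cos θ − m g sin θ = 292.6 − 424.6 = -131.9 N, so equilibrium requires friction f = 131.9 N (up-slope).
The limit of static friction is μ_s N = 299.2 N.
|f_req| = 131.9 ≤ 299.2 N → the toolbox is in equilibrium; friction equals the required value.

f ≈ 132 N (up the incline)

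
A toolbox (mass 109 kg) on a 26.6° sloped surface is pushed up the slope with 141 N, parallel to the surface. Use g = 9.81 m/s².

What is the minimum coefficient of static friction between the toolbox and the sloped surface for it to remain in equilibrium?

N = m g cos θ = 956.1 N.
Friction must make up the shortfall along the incline: f = m g sin θ − P = 478.8 − 141 = 337.8 N.
At the threshold f = μ_s N, so μ_s,min = 337.8/956.1 = 0.353.

μ_s,min ≈ 0.353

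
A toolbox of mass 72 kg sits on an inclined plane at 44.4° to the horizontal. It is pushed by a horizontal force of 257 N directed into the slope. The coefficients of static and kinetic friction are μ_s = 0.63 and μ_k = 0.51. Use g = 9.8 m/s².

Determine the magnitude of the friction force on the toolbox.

Resolve perpendicular to the incline: N = m g cos θ + P sin θ = 72×9.8×cos 44.4° + 257×sin 44.4° = 683.9 N.
Along the incline, the net driving force (taking up-slope positive) is P cos θ − m g sin θ = 183.6 − 493.7 = -310.1 N, so equilibrium requires friction f = 310.1 N (up-slope).
The limit of static friction is μ_s N = 430.9 N.
Since 310.1 N is within the 430.9 N limit, the toolbox stays put and friction is exactly 310 N.

f ≈ 310 N (up the incline)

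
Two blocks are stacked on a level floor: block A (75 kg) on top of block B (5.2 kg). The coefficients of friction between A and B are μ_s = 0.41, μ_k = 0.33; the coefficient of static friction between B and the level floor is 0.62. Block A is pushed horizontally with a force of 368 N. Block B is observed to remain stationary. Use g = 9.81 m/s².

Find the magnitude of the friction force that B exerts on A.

f ≈ 243 N

Normal force at the A–B interface: N₁ = m_A g = 735.8 N.
So the A–B interface can sustain at most μ_s N₁ = 301.7 N of static friction.
Since P = 368 N > 301.7 N, A slides on B; the A–B friction is kinetic: f₁ = μ_k N₁ = 0.33×735.8 = 243 N.
By Newton's third law B feels 243 N forward from A. With B stationary, the floor's static friction on B balances it: f₂ = 243 N (well within μ_s(m_A+m_B)g = 487.8 N).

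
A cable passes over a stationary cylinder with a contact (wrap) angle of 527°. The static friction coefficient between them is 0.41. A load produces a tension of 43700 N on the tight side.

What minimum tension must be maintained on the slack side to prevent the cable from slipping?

T_min ≈ 1010 N

Capstan equation at impending slip: T_tight/T_slack = e^{μβ}.
β = 527° = 9.198 rad; e^{μβ} = e^{0.41×9.198} = 43.43.
T_slack = T_tight / e^{μβ} = 43700 / 43.43 = 1010 N.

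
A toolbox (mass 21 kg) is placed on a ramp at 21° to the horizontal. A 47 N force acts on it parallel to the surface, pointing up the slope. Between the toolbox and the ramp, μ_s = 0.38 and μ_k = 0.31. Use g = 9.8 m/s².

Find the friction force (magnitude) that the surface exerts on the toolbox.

The normal reaction is N = m g cos θ = 192.1 N.
Parallel to the incline, ΣF = 0 gives f = m g sin θ − P = 73.75 − 47 = 26.75 N (up-slope positive).
Static friction can supply at most μ_s N = 73.01 N.
Since |26.75| ≤ 73.01 N, the toolbox remains in static equilibrium and friction takes exactly the required value.

f ≈ 26.8 N (up the incline)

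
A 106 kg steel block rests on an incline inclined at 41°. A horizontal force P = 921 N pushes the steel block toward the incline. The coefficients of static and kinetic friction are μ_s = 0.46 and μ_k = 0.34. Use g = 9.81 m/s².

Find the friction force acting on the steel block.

Normal direction: N = m g cos θ + P sin θ = 1389 N.
Along the incline, the net driving force (taking up-slope positive) is P cos θ − m g sin θ = 695.1 − 682.2 = 12.88 N, so equilibrium requires friction f = -12.88 N (down-slope).
The limit of static friction is μ_s N = 639 N.
Since 12.88 N is within the 639 N limit, the steel block stays put and friction is exactly 12.9 N.

f ≈ 12.9 N (down the incline)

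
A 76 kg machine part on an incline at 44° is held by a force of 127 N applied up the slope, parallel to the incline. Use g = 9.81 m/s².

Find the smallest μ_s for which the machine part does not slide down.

μ_s,min ≈ 0.729

N = m g cos θ = 536.3 N.
Friction must make up the shortfall along the incline: f = m g sin θ − P = 517.9 − 127 = 390.9 N.
At the threshold f = μ_s N, so μ_s,min = 390.9/536.3 = 0.729.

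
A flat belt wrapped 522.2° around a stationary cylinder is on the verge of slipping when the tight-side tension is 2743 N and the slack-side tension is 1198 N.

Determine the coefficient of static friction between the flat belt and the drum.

T₂/T₁ = e^{μβ} → μ = ln(T₂/T₁)/β.
β = 522.2° = 9.114 rad.
μ = ln(2743/1198)/9.114 = ln(2.29)/9.114 = 0.0909.

μ ≈ 0.0909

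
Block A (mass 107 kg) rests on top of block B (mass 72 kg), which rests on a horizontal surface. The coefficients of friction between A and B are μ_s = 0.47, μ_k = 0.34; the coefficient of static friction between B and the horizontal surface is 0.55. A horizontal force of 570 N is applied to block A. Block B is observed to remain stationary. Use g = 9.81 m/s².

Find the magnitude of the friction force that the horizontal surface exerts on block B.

The normal force B exerts on A is simply A's weight, N₁ = 1050 N.
Maximum static friction on A from B: μ_s N₁ = 0.47×1050 = 493.3 N.
P = 570 N exceeds that limit, so A slips over B and the interface friction becomes kinetic: f₁ = μ_k N₁ = 0.34×1050 = 357 N.
B experiences an equal 357 N forward from A (third law). B is in equilibrium, so the floor supplies f₂ = 357 N of static friction (limit μ_s(m_A+m_B)g = 965.8 N, not exceeded).

f ≈ 357 N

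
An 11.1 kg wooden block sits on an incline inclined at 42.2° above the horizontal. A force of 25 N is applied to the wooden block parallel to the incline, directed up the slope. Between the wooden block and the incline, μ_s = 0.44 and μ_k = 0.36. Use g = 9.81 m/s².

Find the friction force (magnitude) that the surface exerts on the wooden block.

The normal reaction is N = m g cos θ = 80.67 N.
The friction needed for equilibrium is m g sin θ − P = 73.14 − 25 = 48.14 N, measured positive up-slope.
The static-friction ceiling is μ_s N = 0.44 × 80.67 = 35.49 N.
Since |48.14| > 35.49 N, static friction cannot hold it; the wooden block slides down the incline and kinetic friction applies: f = μ_k N = 0.36 × 80.67 = 29 N.

f ≈ 29 N (up the incline)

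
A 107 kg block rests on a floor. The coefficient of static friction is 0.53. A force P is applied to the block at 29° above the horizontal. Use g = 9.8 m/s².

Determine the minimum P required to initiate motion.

N = m g − P sin α (the pull lifts the block).
At impending slip, P cos α = μ_s N = μ_s (m g − P sin α).
Solving: P (cos α + μ_s sin α) = μ_s m g → P = 0.53×1050/(cos 29° + 0.53 sin 29°) = 556/1.132 = 491 N.

P ≈ 491 N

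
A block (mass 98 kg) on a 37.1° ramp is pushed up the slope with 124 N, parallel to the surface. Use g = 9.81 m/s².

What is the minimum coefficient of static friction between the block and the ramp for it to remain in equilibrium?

N = m g cos θ = 766.8 N.
Friction must make up the shortfall along the incline: f = m g sin θ − P = 579.9 − 124 = 455.9 N.
At the threshold f = μ_s N, so μ_s,min = 455.9/766.8 = 0.595.

μ_s,min ≈ 0.595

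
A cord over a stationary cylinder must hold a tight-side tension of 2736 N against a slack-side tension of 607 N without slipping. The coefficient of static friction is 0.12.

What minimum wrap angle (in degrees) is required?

T₂/T₁ = e^{μβ} → β = ln(T₂/T₁)/μ.
β = ln(2736/607)/0.12 = 1.506/0.12 = 12.55 rad.
In degrees: β = 12.55 × 180/π = 719°.

β_min ≈ 719°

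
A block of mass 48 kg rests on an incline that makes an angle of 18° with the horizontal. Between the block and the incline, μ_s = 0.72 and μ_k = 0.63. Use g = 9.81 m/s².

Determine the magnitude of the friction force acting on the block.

Perpendicular to the surface, N = m g cos θ = 48·9.81·cos 18° = 447.8 N.
For equilibrium along the incline, friction must balance the weight component: f = m g sin θ = 145.5 N up the slope.
Maximum static friction available: μ_s N = 0.72 × 447.8 = 322.4 N.
Since |145.5| ≤ 322.4 N, no slip — friction simply equals what equilibrium demands.

f ≈ 146 N (up the incline)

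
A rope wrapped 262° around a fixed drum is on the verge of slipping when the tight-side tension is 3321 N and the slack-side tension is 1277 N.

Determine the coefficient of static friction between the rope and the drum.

T₂/T₁ = e^{μβ} → μ = ln(T₂/T₁)/β.
β = 262° = 4.573 rad.
μ = ln(3321/1277)/4.573 = ln(2.601)/4.573 = 0.209.

μ ≈ 0.209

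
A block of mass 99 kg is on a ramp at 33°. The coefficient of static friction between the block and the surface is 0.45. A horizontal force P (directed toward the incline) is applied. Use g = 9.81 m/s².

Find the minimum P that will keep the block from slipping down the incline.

The block tends to slide down (tan θ > μ_s), so at the point of impending slip friction acts up-slope at its limit: f = μ_s N.
Perpendicular to the incline: N = m g cos θ + P sin θ.
Along the incline: P cos θ + μ_s N = m g sin θ, i.e. P cos θ + μ_s (m g cos θ + P sin θ) = m g sin θ.
Solving, P (cos θ + μ_s sin θ) = m g (sin θ − μ_s cos θ), so P = 971×0.1672/1.084 = 150 N.

P_min ≈ 150 N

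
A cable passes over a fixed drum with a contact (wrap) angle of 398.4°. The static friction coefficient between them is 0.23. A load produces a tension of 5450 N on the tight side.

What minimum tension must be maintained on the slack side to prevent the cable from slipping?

T_min ≈ 1100 N

Capstan equation at impending slip: T_tight/T_slack = e^{μβ}.
β = 398.4° = 6.953 rad; e^{μβ} = e^{0.23×6.953} = 4.949.
T_slack = T_tight / e^{μβ} = 5450 / 4.949 = 1100 N.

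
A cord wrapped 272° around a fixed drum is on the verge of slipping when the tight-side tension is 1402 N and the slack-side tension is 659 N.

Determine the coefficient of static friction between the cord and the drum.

T₂/T₁ = e^{μβ} → μ = ln(T₂/T₁)/β.
β = 272° = 4.747 rad.
μ = ln(1402/659)/4.747 = ln(2.127)/4.747 = 0.159.

μ ≈ 0.159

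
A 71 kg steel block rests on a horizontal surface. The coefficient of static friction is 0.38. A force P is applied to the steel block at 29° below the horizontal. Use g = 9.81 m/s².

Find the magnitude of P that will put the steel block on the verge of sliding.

N = m g + P sin α (the push presses the steel block into the horizontal surface).
At impending slip, P cos α = μ_s N = μ_s (m g + P sin α).
Solving: P (cos α − μ_s sin α) = μ_s m g → P = 0.38×697/(cos 29° − 0.38 sin 29°) = 265/0.6904 = 383 N.

P ≈ 383 N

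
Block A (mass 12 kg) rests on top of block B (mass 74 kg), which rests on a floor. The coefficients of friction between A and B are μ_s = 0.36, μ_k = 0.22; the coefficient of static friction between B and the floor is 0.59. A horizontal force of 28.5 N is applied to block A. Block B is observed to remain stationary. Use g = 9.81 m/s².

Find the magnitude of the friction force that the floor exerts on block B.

f ≈ 28.5 N

Normal force at the A–B interface: N₁ = m_A g = 117.7 N.
So the A–B interface can sustain at most μ_s N₁ = 42.38 N of static friction.
P = 28.5 N is within that limit, so A and B move together (both at rest); the A–B friction is simply f₁ = P = 28.5 N.
B experiences an equal 28.5 N forward from A (third law). B is in equilibrium, so the floor supplies f₂ = 28.5 N of static friction (limit μ_s(m_A+m_B)g = 497.8 N, not exceeded).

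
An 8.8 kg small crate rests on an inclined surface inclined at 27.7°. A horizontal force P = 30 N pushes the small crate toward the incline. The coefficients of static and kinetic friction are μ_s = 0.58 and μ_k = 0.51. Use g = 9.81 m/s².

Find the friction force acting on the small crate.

f ≈ 13.6 N (up the incline)

Normal direction: N = m g cos θ + P sin θ = 90.38 N.
Parallel to the incline: P cos θ − m g sin θ = 26.56 − 40.13 = -13.57 N; the friction needed to balance this is 13.57 N acting up the slope.
The limit of static friction is μ_s N = 52.42 N.
Since 13.57 N is within the 52.42 N limit, the small crate stays put and friction is exactly 13.6 N.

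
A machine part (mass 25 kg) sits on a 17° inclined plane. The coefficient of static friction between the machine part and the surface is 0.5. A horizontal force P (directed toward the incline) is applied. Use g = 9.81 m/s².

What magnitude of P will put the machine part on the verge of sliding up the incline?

At impending motion up the slope, friction acts down-slope at its limit: f = μ_s N.
Perpendicular to the incline: N = m g cos θ + P sin θ.
Along the incline: P cos θ = m g sin θ + μ_s N = m g sin θ + μ_s (m g cos θ + P sin θ).
Solving, P (cos θ − μ_s sin θ) = m g (sin θ + μ_s cos θ), so P = 25×9.81×(sin 17° + 0.5 cos 17°)/(cos 17° − 0.5 sin 17°) = 245×0.7705/0.8101 = 233 N.

P ≈ 233 N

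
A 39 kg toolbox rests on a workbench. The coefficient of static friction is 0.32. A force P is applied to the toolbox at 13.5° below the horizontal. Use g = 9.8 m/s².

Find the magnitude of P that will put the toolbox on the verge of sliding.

N = m g + P sin α (the push presses the toolbox into the workbench).
At impending slip, P cos α = μ_s N = μ_s (m g + P sin α).
Solving: P (cos α − μ_s sin α) = μ_s m g → P = 0.32×382/(cos 13.5° − 0.32 sin 13.5°) = 122/0.8977 = 136 N.

P ≈ 136 N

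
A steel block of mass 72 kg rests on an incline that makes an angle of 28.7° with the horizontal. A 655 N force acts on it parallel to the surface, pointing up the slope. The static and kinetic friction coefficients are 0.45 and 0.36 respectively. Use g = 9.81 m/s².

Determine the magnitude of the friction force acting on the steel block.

Normal force: N = m g cos θ = 72 × 9.81 × cos 28.7° = 619.5 N.
The friction needed for equilibrium is m g sin θ − P = 339.2 − 655 = -315.8 N, measured positive up-slope.
The static-friction ceiling is μ_s N = 0.45 × 619.5 = 278.8 N.
Since |-315.8| > 278.8 N, static friction cannot hold it; the steel block slides up the incline and kinetic friction applies: f = μ_k N = 0.36 × 619.5 = 223 N.

f ≈ 223 N (down the incline)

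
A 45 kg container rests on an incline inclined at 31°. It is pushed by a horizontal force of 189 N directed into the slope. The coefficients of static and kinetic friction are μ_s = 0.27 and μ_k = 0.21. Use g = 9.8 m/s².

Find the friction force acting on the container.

Resolve perpendicular to the incline: N = m g cos θ + P sin θ = 45×9.8×cos 31° + 189×sin 31° = 475.4 N.
Parallel to the incline: P cos θ − m g sin θ = 162 − 227.1 = -65.13 N; the friction needed to balance this is 65.13 N acting up the slope.
The limit of static friction is μ_s N = 128.3 N.
|f_req| = 65.13 ≤ 128.3 N → the container is in equilibrium; friction equals the required value.

f ≈ 65.1 N (up the incline)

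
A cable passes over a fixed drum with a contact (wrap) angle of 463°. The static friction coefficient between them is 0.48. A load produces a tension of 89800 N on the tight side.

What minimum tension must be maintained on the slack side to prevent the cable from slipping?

Capstan equation at impending slip: T_tight/T_slack = e^{μβ}.
β = 463° = 8.081 rad; e^{μβ} = e^{0.48×8.081} = 48.37.
T_slack = T_tight / e^{μβ} = 89800 / 48.37 = 1860 N.

T_min ≈ 1860 N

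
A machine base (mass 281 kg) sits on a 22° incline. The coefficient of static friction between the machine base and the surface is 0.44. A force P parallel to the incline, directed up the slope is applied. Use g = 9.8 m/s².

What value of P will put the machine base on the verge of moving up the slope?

P ≈ 2160 N

At impending motion up the slope, friction acts down-slope at its limit: f = μ_s N.
P is parallel to the surface, so N = m g cos θ = 2550 N.
Along the incline: P = m g sin θ + μ_s N = 1030 + 0.44×2550 = 2160 N.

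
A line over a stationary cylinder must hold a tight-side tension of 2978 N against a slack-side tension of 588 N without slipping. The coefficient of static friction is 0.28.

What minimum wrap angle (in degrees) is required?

β_min ≈ 332°

T₂/T₁ = e^{μβ} → β = ln(T₂/T₁)/μ.
β = ln(2978/588)/0.28 = 1.622/0.28 = 5.794 rad.
In degrees: β = 5.794 × 180/π = 332°.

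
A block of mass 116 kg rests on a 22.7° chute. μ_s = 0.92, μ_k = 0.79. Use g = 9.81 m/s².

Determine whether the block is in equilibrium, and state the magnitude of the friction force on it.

f ≈ 439 N

N = m g cos θ = 1050 N.
Down-slope weight component: m g sin θ = 439 N.
μ_s N = 966 N.
439 ≤ 966 N, so it stays put; friction = 439 N.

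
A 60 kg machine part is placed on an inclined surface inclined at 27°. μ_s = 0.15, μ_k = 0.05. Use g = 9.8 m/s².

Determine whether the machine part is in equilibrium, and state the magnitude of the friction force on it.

N = m g cos θ = 524 N.
Down-slope weight component: m g sin θ = 267 N.
μ_s N = 78.6 N.
267 > 78.6 N, so it slides; kinetic friction f = μ_k N = 0.05×524 = 26.2 N.

f ≈ 26.2 N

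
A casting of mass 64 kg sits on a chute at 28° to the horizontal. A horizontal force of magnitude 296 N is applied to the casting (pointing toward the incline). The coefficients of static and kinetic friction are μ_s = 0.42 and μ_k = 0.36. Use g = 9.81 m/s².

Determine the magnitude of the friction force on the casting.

f ≈ 33.4 N (up the incline)

The horizontal push has a component P sin θ into the surface, so N = m g cos θ + P sin θ = 554.3 + 139 = 693.3 N.
Parallel to the incline: P cos θ − m g sin θ = 261.4 − 294.8 = -33.4 N; the friction needed to balance this is 33.4 N acting up the slope.
Maximum static friction: μ_s N = 0.42 × 693.3 = 291.2 N.
Since 33.4 N is within the 291.2 N limit, the casting stays put and friction is exactly 33.4 N.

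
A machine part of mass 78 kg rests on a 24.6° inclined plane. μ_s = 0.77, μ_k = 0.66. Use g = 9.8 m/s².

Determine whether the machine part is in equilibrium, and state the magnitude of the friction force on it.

N = m g cos θ = 695 N.
Down-slope weight component: m g sin θ = 318 N.
μ_s N = 535 N.
318 ≤ 535 N, so it stays put; friction = 318 N.

f ≈ 318 N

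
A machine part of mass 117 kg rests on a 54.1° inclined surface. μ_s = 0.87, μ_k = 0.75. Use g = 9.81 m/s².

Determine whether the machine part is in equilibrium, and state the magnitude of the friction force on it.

f ≈ 505 N

N = m g cos θ = 673 N.
Down-slope weight component: m g sin θ = 930 N.
μ_s N = 586 N.
930 > 586 N, so it slides; kinetic friction f = μ_k N = 0.75×673 = 505 N.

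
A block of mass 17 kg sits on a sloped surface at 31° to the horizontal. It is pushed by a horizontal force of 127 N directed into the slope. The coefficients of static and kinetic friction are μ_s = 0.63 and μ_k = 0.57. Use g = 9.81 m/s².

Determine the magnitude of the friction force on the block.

Resolve perpendicular to the incline: N = m g cos θ + P sin θ = 17×9.81×cos 31° + 127×sin 31° = 208.4 N.
Along the incline, the net driving force (taking up-slope positive) is P cos θ − m g sin θ = 108.9 − 85.89 = 22.97 N, so equilibrium requires friction f = -22.97 N (down-slope).
The limit of static friction is μ_s N = 131.3 N.
|f_req| = 22.97 ≤ 131.3 N → the block is in equilibrium; friction equals the required value.

f ≈ 23 N (down the incline)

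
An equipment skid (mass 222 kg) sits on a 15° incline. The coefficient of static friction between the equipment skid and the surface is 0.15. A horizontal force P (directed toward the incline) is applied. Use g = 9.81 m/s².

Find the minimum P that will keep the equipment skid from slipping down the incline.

The equipment skid tends to slide down (tan θ > μ_s), so at the point of impending slip friction acts up-slope at its limit: f = μ_s N.
Perpendicular to the incline: N = m g cos θ + P sin θ.
Along the incline: P cos θ + μ_s N = m g sin θ, i.e. P cos θ + μ_s (m g cos θ + P sin θ) = m g sin θ.
Solving, P (cos θ + μ_s sin θ) = m g (sin θ − μ_s cos θ), so P = 2180×0.1139/1.005 = 247 N.

P_min ≈ 247 N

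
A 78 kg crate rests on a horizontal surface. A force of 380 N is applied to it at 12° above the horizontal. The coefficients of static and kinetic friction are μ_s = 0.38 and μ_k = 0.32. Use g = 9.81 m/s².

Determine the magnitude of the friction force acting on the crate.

f ≈ 220 N

The vertical component of P reduces the normal force: N = m g − P sin α = 765.2 − 79.01 = 686.2 N.
The horizontal driving force is P cos α = 371.7 N, so equilibrium needs friction f = 371.7 N.
The static-friction limit is μ_s N = 260.7 N.
The required friction exceeds μ_s N, so the crate moves and f = μ_k N = 220 N.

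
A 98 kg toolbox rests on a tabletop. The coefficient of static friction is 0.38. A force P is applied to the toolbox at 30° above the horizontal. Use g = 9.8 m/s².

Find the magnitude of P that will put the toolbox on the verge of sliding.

P ≈ 346 N

N = m g − P sin α (the pull lifts the toolbox).
At impending slip, P cos α = μ_s N = μ_s (m g − P sin α).
Solving: P (cos α + μ_s sin α) = μ_s m g → P = 0.38×960/(cos 30° + 0.38 sin 30°) = 365/1.056 = 346 N.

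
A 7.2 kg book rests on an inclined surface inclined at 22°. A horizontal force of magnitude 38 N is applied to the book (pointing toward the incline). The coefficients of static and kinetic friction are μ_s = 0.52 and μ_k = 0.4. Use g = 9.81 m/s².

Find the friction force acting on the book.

The horizontal push has a component P sin θ into the surface, so N = m g cos θ + P sin θ = 65.49 + 14.24 = 79.72 N.
Parallel to the incline: P cos θ − m g sin θ = 35.23 − 26.46 = 8.774 N; the friction needed to balance this is 8.774 N acting down the slope.
Maximum static friction: μ_s N = 0.52 × 79.72 = 41.46 N.
|f_req| = 8.774 ≤ 41.46 N → the book is in equilibrium; friction equals the required value.

f ≈ 8.77 N (down the incline)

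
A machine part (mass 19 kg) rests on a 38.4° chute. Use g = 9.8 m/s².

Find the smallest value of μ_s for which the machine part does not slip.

μ_s,min ≈ 0.793

At the slip threshold m g sin θ = μ_s m g cos θ, so μ_s,min = tan θ.
μ_s,min = tan 38.4° = 0.793.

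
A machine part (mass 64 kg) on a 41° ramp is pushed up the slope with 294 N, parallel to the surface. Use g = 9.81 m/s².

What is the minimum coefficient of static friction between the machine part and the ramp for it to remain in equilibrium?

μ_s,min ≈ 0.249

N = m g cos θ = 473.8 N.
Friction must make up the shortfall along the incline: f = m g sin θ − P = 411.9 − 294 = 117.9 N.
At the threshold f = μ_s N, so μ_s,min = 117.9/473.8 = 0.249.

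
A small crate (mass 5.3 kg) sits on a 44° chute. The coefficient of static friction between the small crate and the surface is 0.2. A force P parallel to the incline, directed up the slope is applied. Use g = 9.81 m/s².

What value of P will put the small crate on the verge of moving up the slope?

At impending motion up the slope, friction acts down-slope at its limit: f = μ_s N.
P is parallel to the surface, so N = m g cos θ = 37.4 N.
Along the incline: P = m g sin θ + μ_s N = 36.1 + 0.2×37.4 = 43.6 N.

P ≈ 43.6 N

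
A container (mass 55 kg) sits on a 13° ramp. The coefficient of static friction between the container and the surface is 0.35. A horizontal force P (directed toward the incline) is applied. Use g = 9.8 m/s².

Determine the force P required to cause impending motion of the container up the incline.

At impending motion up the slope, friction acts down-slope at its limit: f = μ_s N.
Perpendicular to the incline: N = m g cos θ + P sin θ.
Along the incline: P cos θ = m g sin θ + μ_s N = m g sin θ + μ_s (m g cos θ + P sin θ).
Solving, P (cos θ − μ_s sin θ) = m g (sin θ + μ_s cos θ), so P = 55×9.8×(sin 13° + 0.35 cos 13°)/(cos 13° − 0.35 sin 13°) = 539×0.566/0.8956 = 341 N.

P ≈ 341 N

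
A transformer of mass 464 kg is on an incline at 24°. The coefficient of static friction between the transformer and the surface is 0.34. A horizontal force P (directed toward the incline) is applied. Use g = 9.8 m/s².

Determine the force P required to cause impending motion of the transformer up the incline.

P ≈ 4210 N

At impending motion up the slope, friction acts down-slope at its limit: f = μ_s N.
Perpendicular to the incline: N = m g cos θ + P sin θ.
Along the incline: P cos θ = m g sin θ + μ_s N = m g sin θ + μ_s (m g cos θ + P sin θ).
Solving, P (cos θ − μ_s sin θ) = m g (sin θ + μ_s cos θ), so P = 464×9.8×(sin 24° + 0.34 cos 24°)/(cos 24° − 0.34 sin 24°) = 4550×0.7173/0.7753 = 4210 N.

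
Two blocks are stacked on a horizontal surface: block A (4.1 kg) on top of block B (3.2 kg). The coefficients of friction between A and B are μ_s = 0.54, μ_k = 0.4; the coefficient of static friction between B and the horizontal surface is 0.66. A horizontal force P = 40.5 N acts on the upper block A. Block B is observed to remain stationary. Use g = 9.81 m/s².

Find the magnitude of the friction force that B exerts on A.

Between the blocks, N₁ = m_A g = 40.22 N.
So the A–B interface can sustain at most μ_s N₁ = 21.72 N of static friction.
Since P = 40.5 N > 21.72 N, A slides on B; the A–B friction is kinetic: f₁ = μ_k N₁ = 0.4×40.22 = 16.1 N.
B experiences an equal 16.1 N forward from A (third law). B is in equilibrium, so the floor supplies f₂ = 16.1 N of static friction (limit μ_s(m_A+m_B)g = 47.26 N, not exceeded).

f ≈ 16.1 N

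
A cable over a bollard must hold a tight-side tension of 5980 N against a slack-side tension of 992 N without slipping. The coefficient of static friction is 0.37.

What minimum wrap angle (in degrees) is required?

T₂/T₁ = e^{μβ} → β = ln(T₂/T₁)/μ.
β = ln(5980/992)/0.37 = 1.796/0.37 = 4.855 rad.
In degrees: β = 4.855 × 180/π = 278°.

β_min ≈ 278°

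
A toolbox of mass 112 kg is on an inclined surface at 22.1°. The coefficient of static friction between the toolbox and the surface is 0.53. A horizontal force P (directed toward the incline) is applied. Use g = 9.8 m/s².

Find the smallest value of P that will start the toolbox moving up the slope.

P ≈ 1310 N

At impending motion up the slope, friction acts down-slope at its limit: f = μ_s N.
Perpendicular to the incline: N = m g cos θ + P sin θ.
Along the incline: P cos θ = m g sin θ + μ_s N = m g sin θ + μ_s (m g cos θ + P sin θ).
Solving, P (cos θ − μ_s sin θ) = m g (sin θ + μ_s cos θ), so P = 112×9.8×(sin 22.1° + 0.53 cos 22.1°)/(cos 22.1° − 0.53 sin 22.1°) = 1100×0.8673/0.7271 = 1310 N.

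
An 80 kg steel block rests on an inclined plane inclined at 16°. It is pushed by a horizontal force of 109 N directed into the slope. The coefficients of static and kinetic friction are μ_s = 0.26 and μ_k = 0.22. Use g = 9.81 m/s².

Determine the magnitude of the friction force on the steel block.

f ≈ 112 N (up the incline)

Normal direction: N = m g cos θ + P sin θ = 784.4 N.
Parallel to the incline: P cos θ − m g sin θ = 104.8 − 216.3 = -111.5 N; the friction needed to balance this is 111.5 N acting up the slope.
Maximum static friction: μ_s N = 0.26 × 784.4 = 204 N.
Since 111.5 N is within the 204 N limit, the steel block stays put and friction is exactly 112 N.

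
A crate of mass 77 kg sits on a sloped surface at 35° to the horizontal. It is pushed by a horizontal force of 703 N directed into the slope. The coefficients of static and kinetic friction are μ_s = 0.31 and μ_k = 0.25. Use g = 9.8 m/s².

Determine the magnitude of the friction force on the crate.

Resolve perpendicular to the incline: N = m g cos θ + P sin θ = 77×9.8×cos 35° + 703×sin 35° = 1021 N.
Parallel to the incline: P cos θ − m g sin θ = 575.9 − 432.8 = 143 N; the friction needed to balance this is 143 N acting down the slope.
Maximum static friction: μ_s N = 0.31 × 1021 = 316.6 N.
Since 143 N is within the 316.6 N limit, the crate stays put and friction is exactly 143 N.

f ≈ 143 N (down the incline)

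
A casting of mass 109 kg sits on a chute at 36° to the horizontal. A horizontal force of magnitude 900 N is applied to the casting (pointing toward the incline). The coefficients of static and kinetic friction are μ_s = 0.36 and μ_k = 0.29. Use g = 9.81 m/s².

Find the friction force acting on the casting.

f ≈ 99.6 N (down the incline)

Normal direction: N = m g cos θ + P sin θ = 1394 N.
Along the incline, the net driving force (taking up-slope positive) is P cos θ − m g sin θ = 728.1 − 628.5 = 99.6 N, so equilibrium requires friction f = -99.6 N (down-slope).
The limit of static friction is μ_s N = 501.9 N.
Since 99.6 N is within the 501.9 N limit, the casting stays put and friction is exactly 99.6 N.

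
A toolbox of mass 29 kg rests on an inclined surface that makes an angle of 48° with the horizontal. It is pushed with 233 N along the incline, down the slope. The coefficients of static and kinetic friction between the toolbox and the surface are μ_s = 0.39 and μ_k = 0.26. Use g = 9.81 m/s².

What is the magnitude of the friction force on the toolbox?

f ≈ 49.5 N (up the incline)

Perpendicular to the surface, N = m g cos θ = 29·9.81·cos 48° = 190.4 N.
For equilibrium along the incline the friction force must supply f = m g sin θ + P = 211.4 + 233 = 444.4 N (positive meaning up-slope).
Static friction can supply at most μ_s N = 74.24 N.
|444.4| exceeds 74.24 N, so the toolbox slips down-slope; friction is kinetic, f = μ_k N = 0.26×190.4 = 49.5 N.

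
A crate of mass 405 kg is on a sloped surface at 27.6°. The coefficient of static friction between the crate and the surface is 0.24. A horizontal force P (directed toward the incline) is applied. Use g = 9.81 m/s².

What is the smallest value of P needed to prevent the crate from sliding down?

P_min ≈ 998 N

The crate tends to slide down (tan θ > μ_s), so at the point of impending slip friction acts up-slope at its limit: f = μ_s N.
Perpendicular to the incline: N = m g cos θ + P sin θ.
Along the incline: P cos θ + μ_s N = m g sin θ, i.e. P cos θ + μ_s (m g cos θ + P sin θ) = m g sin θ.
Solving, P (cos θ + μ_s sin θ) = m g (sin θ − μ_s cos θ), so P = 3970×0.2506/0.9974 = 998 N.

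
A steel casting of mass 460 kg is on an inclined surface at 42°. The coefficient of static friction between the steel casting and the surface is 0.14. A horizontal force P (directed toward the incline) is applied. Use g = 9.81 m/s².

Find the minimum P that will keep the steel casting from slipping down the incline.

The steel casting tends to slide down (tan θ > μ_s), so at the point of impending slip friction acts up-slope at its limit: f = μ_s N.
Perpendicular to the incline: N = m g cos θ + P sin θ.
Along the incline: P cos θ + μ_s N = m g sin θ, i.e. P cos θ + μ_s (m g cos θ + P sin θ) = m g sin θ.
Solving, P (cos θ + μ_s sin θ) = m g (sin θ − μ_s cos θ), so P = 4510×0.5651/0.8368 = 3050 N.

P_min ≈ 3050 N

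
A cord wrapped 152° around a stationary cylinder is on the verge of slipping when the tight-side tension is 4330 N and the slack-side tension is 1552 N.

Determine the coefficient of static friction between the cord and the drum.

T₂/T₁ = e^{μβ} → μ = ln(T₂/T₁)/β.
β = 152° = 2.653 rad.
μ = ln(4330/1552)/2.653 = ln(2.79)/2.653 = 0.387.

μ ≈ 0.387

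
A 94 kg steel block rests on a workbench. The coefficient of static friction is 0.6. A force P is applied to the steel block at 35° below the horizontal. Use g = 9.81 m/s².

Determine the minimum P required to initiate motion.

N = m g + P sin α (the push presses the steel block into the workbench).
At impending slip, P cos α = μ_s N = μ_s (m g + P sin α).
Solving: P (cos α − μ_s sin α) = μ_s m g → P = 0.6×922/(cos 35° − 0.6 sin 35°) = 553/0.475 = 1160 N.

P ≈ 1160 N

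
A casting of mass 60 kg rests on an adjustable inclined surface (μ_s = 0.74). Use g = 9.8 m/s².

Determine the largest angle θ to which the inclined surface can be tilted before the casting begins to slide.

At the slip threshold, m g sin θ = μ_s · m g cos θ, so tan θ = μ_s.
θ_max = arctan(0.74) = 36.5°.

θ_max ≈ 36.5°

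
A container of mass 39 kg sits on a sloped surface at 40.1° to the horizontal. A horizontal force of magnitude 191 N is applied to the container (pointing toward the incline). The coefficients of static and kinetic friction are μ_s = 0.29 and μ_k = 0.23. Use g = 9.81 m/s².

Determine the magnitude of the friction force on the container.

f ≈ 100 N (up the incline)

The horizontal push has a component P sin θ into the surface, so N = m g cos θ + P sin θ = 292.7 + 123 = 415.7 N.
Parallel to the incline: P cos θ − m g sin θ = 146.1 − 246.4 = -100.3 N; the friction needed to balance this is 100.3 N acting up the slope.
The limit of static friction is μ_s N = 120.5 N.
|f_req| = 100.3 ≤ 120.5 N → the container is in equilibrium; friction equals the required value.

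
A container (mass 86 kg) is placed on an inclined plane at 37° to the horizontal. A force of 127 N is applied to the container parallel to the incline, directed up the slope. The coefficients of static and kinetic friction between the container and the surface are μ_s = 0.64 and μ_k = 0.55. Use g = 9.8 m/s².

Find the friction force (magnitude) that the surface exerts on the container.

f ≈ 380 N (up the incline)

The normal reaction is N = m g cos θ = 673.1 N.
For equilibrium along the incline the friction force must supply f = m g sin θ − P = 507.2 − 127 = 380.2 N (positive meaning up-slope).
Static friction can supply at most μ_s N = 430.8 N.
Since |380.2| ≤ 430.8 N, static friction is sufficient; f equals the required value, not μ_s N.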